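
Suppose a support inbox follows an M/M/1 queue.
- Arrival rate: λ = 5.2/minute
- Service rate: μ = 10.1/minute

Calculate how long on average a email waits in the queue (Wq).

First, compute utilization: ρ = λ/μ = 5.2/10.1 = 0.5149
For M/M/1: Wq = λ/(μ(μ-λ))
Wq = 5.2/(10.1 × (10.1-5.2))
Wq = 5.2/(10.1 × 4.90)
Wq = 0.1051 minutes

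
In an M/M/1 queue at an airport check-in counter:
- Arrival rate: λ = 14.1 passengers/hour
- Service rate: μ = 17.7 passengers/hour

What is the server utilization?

Server utilization: ρ = λ/μ
ρ = 14.1/17.7 = 0.7966
The server is busy 79.66% of the time.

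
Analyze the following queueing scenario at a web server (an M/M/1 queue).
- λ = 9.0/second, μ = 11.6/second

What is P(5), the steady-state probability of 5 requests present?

ρ = λ/μ = 9.0/11.6 = 0.77586
P(n) = (1-ρ)ρⁿ
P(5) = (1-0.77586) × 0.77586^5
P(5) = 0.22414 × 0.28114
P(5) = 0.06301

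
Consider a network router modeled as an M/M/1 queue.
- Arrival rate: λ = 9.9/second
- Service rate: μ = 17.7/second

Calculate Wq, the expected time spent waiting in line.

First, compute utilization: ρ = λ/μ = 9.9/17.7 = 0.5593
For M/M/1: Wq = λ/(μ(μ-λ))
Wq = 9.9/(17.7 × (17.7-9.9))
Wq = 9.9/(17.7 × 7.80)
Wq = 0.07171 seconds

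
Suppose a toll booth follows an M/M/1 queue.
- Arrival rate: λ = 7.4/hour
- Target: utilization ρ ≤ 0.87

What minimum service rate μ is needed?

ρ = λ/μ, so μ = λ/ρ
μ ≥ 7.4/0.87 = 8.5057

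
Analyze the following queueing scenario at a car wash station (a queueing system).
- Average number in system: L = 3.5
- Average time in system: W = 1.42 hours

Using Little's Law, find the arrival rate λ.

Little's Law: L = λW, so λ = L/W
λ = 3.5/1.42 = 2.4648 cars/hour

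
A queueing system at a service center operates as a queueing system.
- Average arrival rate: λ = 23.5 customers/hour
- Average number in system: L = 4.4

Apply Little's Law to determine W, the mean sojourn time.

Little's Law: L = λW, so W = L/λ
W = 4.4/23.5 = 0.1872 hours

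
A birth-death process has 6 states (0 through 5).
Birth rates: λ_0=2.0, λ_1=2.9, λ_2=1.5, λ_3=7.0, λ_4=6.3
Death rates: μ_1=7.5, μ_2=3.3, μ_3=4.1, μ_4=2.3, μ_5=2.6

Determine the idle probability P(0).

Ratios P(n)/P(0) = (λ₀···λₙ₋₁)/(μ₁···μₙ):
P(1)/P(0) = (2.0)/(7.5) = 0.2667
P(2)/P(0) = (2.0×2.9)/(7.5×3.3) = 0.2343
P(3)/P(0) = (2.0×2.9×1.5)/(7.5×3.3×4.1) = 0.08574
P(4)/P(0) = (2.0×2.9×1.5×7.0)/(7.5×3.3×4.1×2.3) = 0.2609
P(5)/P(0) = (2.0×2.9×1.5×7.0×6.3)/(7.5×3.3×4.1×2.3×2.6) = 0.6323

Normalization: ∑ P(n) = 1
P(0) × (1.0000 + 0.2667 + 0.2343 + 0.08574 + 0.2609 + 0.6323) = 1
P(0) × 2.4799 = 1
P(0) = 1/2.4799 = 0.4032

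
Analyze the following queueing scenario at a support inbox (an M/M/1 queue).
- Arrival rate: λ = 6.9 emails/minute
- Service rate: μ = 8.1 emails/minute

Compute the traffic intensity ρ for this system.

Server utilization: ρ = λ/μ
ρ = 6.9/8.1 = 0.8519
The server is busy 85.19% of the time.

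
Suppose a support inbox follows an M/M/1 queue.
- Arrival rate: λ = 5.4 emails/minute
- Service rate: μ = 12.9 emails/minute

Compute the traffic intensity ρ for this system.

Server utilization: ρ = λ/μ
ρ = 5.4/12.9 = 0.4186
The server is busy 41.86% of the time.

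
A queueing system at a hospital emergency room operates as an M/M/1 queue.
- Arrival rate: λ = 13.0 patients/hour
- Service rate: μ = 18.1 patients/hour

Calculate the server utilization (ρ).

Server utilization: ρ = λ/μ
ρ = 13.0/18.1 = 0.7182
The server is busy 71.82% of the time.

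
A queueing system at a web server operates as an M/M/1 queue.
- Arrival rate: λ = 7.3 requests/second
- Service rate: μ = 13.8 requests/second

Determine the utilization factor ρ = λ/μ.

Server utilization: ρ = λ/μ
ρ = 7.3/13.8 = 0.5290
The server is busy 52.90% of the time.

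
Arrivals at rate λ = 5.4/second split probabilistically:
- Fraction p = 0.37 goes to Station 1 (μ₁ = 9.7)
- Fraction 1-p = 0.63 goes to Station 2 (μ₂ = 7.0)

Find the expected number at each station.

Effective rates: λ₁ = 5.4×0.37 = 1.998, λ₂ = 5.4×0.63 = 3.402
Station 1: ρ₁ = 1.998/9.7 = 0.2060, L₁ = ρ₁/(1-ρ₁) = 0.2060/(1-0.2060) = 0.2594
Station 2: ρ₂ = 3.402/7.0 = 0.4860, L₂ = ρ₂/(1-ρ₂) = 0.4860/(1-0.4860) = 0.9455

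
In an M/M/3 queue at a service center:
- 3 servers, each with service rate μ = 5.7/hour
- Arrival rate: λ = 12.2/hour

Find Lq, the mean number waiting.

Traffic intensity: ρ = λ/(cμ) = 12.2/(3×5.7) = 0.7135
Since ρ = 0.7135 < 1, system is stable.
Offered load a = λ/μ = cρ = 12.2/5.7 = 2.1404
P₀ = [ Σₙ₌₀^2 aⁿ/n! + a^3/(3!(1-ρ)) ]⁻¹
Σ = a^0/0! + a^1/1! + a^2/2! = 1.00000 + 2.14035 + 2.29055 = 5.4309
a^3/(3!(1-ρ)) = 9.8052/(6 × 0.28655) = 5.7030
P₀ = 1/(5.4309 + 5.7030) = 0.08982
Lq = P₀·a^3·ρ / (3!(1-ρ)²) = 0.089816 × 9.8052 × 0.71345 / (6 × 0.082111) = 1.2753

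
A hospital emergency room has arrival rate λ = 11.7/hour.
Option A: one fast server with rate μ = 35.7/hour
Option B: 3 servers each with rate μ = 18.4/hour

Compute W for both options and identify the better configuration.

Option A: single server μ = 35.7 (M/M/1)
  ρ_A = 11.7/35.7 = 0.3277
  W_A = 1/(μ-λ) = 1/(35.7-11.7) = 1/24.00 = 0.04167

Option B: 3 servers μ = 18.4 (M/M/3)
  ρ_B = λ/(cμ) = 11.7/(3×18.4) = 0.2120
  Offered load a = λ/μ = cρ = 11.7/18.4 = 0.6359
  P₀ = [ Σₙ₌₀^2 aⁿ/n! + a^3/(3!(1-ρ)) ]⁻¹
  Σ = a^0/0! + a^1/1! + a^2/2! = 1.0000 + 0.63587 + 0.20217 = 1.8380
  a^3/(3!(1-ρ)) = 0.2571/(6 × 0.7880) = 0.05438
  P₀ = 1/(1.8380 + 0.05438) = 0.5284
  Lq = P₀·a^3·ρ / (3!(1-ρ)²) = 0.52843 × 0.25710 × 0.21196 / (6 × 0.62101) = 0.007728
  Wq_B = Lq/λ = 0.007728/11.7 = 0.0006605
  W_B = Wq_B + 1/μ = 0.0006605 + 0.05435 = 0.05501

Since W_A = 0.04167 < W_B = 0.05501, Option A (single fast server) has the shorter time in system.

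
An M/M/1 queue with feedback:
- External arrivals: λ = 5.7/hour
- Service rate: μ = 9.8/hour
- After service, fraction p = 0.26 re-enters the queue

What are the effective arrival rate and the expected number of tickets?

Effective arrival rate: λ_eff = λ/(1-p) = 5.7/(1-0.26) = 5.7/0.74 = 7.7027
ρ = λ_eff/μ = 7.7027/9.8 = 0.78599
L = ρ/(1-ρ) = 0.78599/(1-0.78599) = 3.6727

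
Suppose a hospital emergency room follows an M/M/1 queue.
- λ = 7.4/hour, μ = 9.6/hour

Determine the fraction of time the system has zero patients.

ρ = λ/μ = 7.4/9.6 = 0.7708
P(0) = 1 - ρ = 1 - 0.7708 = 0.2292
The server is idle 22.92% of the time.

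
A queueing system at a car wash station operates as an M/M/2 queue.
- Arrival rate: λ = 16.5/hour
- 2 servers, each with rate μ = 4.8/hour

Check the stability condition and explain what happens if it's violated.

Stability requires ρ = λ/(cμ) < 1
ρ = 16.5/(2 × 4.8) = 16.5/9.60 = 1.7188
Since 1.7188 ≥ 1, the system is UNSTABLE.
Need c > λ/μ = 16.5/4.8 = 3.44.
Minimum servers needed: c = 4.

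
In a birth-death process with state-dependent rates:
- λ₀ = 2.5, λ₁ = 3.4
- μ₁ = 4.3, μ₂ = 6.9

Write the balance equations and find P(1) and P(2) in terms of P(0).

Balance equations:
State 0: λ₀P₀ = μ₁P₁ → P₁ = (λ₀/μ₁)P₀ = (2.5/4.3)P₀ = 0.5814P₀
State 1: P₂ = (λ₀λ₁)/(μ₁μ₂)P₀ = (2.5×3.4)/(4.3×6.9)P₀ = 0.2865P₀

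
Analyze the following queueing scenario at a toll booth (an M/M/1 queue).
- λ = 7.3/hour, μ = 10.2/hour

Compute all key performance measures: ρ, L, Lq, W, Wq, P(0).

Step 1: ρ = λ/μ = 7.3/10.2 = 0.7157
Step 2: L = λ/(μ-λ) = 7.3/2.90 = 2.5172
Step 3: Lq = λ²/(μ(μ-λ)) = 53.29/(10.2×2.90) = 1.8016
Step 4: W = 1/(μ-λ) = 1/2.90 = 0.344828
Step 5: Wq = λ/(μ(μ-λ)) = 7.3/(10.2×2.90) = 0.2468
Step 6: P(0) = 1-ρ = 0.2843
Verify: L = λW = 7.3×0.344828 = 2.5172 ✔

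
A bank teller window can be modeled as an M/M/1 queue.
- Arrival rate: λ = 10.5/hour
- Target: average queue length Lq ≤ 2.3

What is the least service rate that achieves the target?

For M/M/1: Lq = λ²/(μ(μ-λ))
Need Lq ≤ 2.3, i.e. μ(μ-λ) ≥ λ²/2.3
μ² - 10.5μ - 110.25/2.3 ≥ 0  →  μ² - 10.5μ - 47.93478 ≥ 0
Quadratic formula (positive root): μ = [λ + √(λ² + 4×47.93478)]/2
Discriminant: 110.25 + 4×47.93478 = 301.9891, √301.9891 = 17.3778
μ ≥ (10.5 + 17.3778)/2 = 13.9389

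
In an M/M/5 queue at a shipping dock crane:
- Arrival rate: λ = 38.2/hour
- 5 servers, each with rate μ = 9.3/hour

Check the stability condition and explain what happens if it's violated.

Stability requires ρ = λ/(cμ) < 1
ρ = 38.2/(5 × 9.3) = 38.2/46.50 = 0.8215
Since 0.8215 < 1, the system is STABLE.
The servers are busy 82.15% of the time.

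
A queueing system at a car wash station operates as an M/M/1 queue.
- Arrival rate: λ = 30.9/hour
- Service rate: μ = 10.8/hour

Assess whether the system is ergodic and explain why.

Stability requires ρ = λ/(cμ) < 1
ρ = 30.9/(1 × 10.8) = 30.9/10.80 = 2.8611
Since 2.8611 ≥ 1, the system is UNSTABLE.
Queue grows without bound. Need μ > λ = 30.9.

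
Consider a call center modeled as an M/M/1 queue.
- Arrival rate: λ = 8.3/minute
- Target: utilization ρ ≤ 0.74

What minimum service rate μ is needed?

ρ = λ/μ, so μ = λ/ρ
μ ≥ 8.3/0.74 = 11.2162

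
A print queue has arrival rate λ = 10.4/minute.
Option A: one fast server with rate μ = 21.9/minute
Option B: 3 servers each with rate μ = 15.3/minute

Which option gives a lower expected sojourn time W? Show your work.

Option A: single server μ = 21.9 (M/M/1)
  ρ_A = 10.4/21.9 = 0.4749
  W_A = 1/(μ-λ) = 1/(21.9-10.4) = 1/11.50 = 0.08696

Option B: 3 servers μ = 15.3 (M/M/3)
  ρ_B = λ/(cμ) = 10.4/(3×15.3) = 0.2266
  Offered load a = λ/μ = cρ = 10.4/15.3 = 0.6797
  P₀ = [ Σₙ₌₀^2 aⁿ/n! + a^3/(3!(1-ρ)) ]⁻¹
  Σ = a^0/0! + a^1/1! + a^2/2! = 1.0000 + 0.67974 + 0.23102 = 1.9108
  a^3/(3!(1-ρ)) = 0.31407/(6 × 0.77342) = 0.06768
  P₀ = 1/(1.9108 + 0.06768) = 0.5054
  Lq = P₀·a^3·ρ / (3!(1-ρ)²) = 0.5054 × 0.3141 × 0.2266 / (6 × 0.5982) = 0.01002
  Wq_B = Lq/λ = 0.0100217/10.4 = 0.0009636
  W_B = Wq_B + 1/μ = 0.0009636 + 0.06536 = 0.06632

Since W_B = 0.06632 < W_A = 0.08696, Option B (multiple servers) has the shorter time in system.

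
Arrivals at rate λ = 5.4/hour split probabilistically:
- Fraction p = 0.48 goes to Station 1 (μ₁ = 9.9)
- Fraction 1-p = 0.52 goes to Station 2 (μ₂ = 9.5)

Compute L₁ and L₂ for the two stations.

Effective rates: λ₁ = 5.4×0.48 = 2.592, λ₂ = 5.4×0.52 = 2.808
Station 1: ρ₁ = 2.592/9.9 = 0.26182, L₁ = ρ₁/(1-ρ₁) = 0.26182/(1-0.26182) = 0.3547
Station 2: ρ₂ = 2.808/9.5 = 0.2956, L₂ = ρ₂/(1-ρ₂) = 0.2956/(1-0.2956) = 0.4196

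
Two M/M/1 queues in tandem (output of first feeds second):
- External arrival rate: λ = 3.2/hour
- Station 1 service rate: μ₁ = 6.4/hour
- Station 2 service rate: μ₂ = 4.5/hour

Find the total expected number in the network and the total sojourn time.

By Jackson's theorem, each station behaves as independent M/M/1.
Station 1: ρ₁ = 3.2/6.4 = 0.5000, L₁ = ρ₁/(1-ρ₁) = λ/(μ₁-λ) = 3.2/3.20 = 1.0000
Station 2: ρ₂ = 3.2/4.5 = 0.7111, L₂ = ρ₂/(1-ρ₂) = λ/(μ₂-λ) = 3.2/1.30 = 2.4615
Total: L = L₁ + L₂ = 1.0000 + 2.4615 = 3.4615
W = L/λ = 3.4615/3.2 = 1.0817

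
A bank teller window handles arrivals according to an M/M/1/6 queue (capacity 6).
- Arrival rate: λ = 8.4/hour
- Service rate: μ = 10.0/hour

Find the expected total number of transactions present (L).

ρ = λ/μ = 8.4/10.0 = 0.8400
P₀ = (1-ρ)/(1-ρ^(K+1)) = (1-0.8400)/(1-0.8400^7) = 0.1600/0.7049 = 0.2270
P_K = P₀×ρ^K = 0.22698 × 0.8400^6 = 0.22698 × 0.35130 = 0.07974
L = ρ[1 - (K+1)ρ^K + Kρ^(K+1)] / [(1-ρ)(1-ρ^(K+1))]
L = 0.8400 × (1 - 7×0.351298 + 6×0.295090) / ((1 - 0.8400) × (1 - 0.295090)) = 2.3196 transactions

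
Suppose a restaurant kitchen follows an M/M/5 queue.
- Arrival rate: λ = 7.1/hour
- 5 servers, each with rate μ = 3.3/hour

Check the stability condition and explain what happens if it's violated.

Stability requires ρ = λ/(cμ) < 1
ρ = 7.1/(5 × 3.3) = 7.1/16.50 = 0.4303
Since 0.4303 < 1, the system is STABLE.
The servers are busy 43.03% of the time.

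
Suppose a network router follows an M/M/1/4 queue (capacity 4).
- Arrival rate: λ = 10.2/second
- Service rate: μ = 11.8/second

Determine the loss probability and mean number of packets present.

ρ = λ/μ = 10.2/11.8 = 0.8644
P₀ = (1-ρ)/(1-ρ^(K+1)) = (1-0.8644)/(1-0.8644^5) = 0.1356/0.5174 = 0.2621
P_K = P₀×ρ^K = 0.2621 × 0.8644^4 = 0.2621 × 0.5583 = 0.1463
Blocking probability P_4 = 0.1463 (14.63%)
L = ρ[1 - (K+1)ρ^K + Kρ^(K+1)] / [(1-ρ)(1-ρ^(K+1))]
L = 0.8644 × (1 - 5×0.558289 + 4×0.482585) / ((1 - 0.8644) × (1 - 0.482585)) = 1.7112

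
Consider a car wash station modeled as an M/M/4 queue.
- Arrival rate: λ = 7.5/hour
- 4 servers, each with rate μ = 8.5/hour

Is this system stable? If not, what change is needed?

Stability requires ρ = λ/(cμ) < 1
ρ = 7.5/(4 × 8.5) = 7.5/34.00 = 0.2206
Since 0.2206 < 1, the system is STABLE.
The servers are busy 22.06% of the time.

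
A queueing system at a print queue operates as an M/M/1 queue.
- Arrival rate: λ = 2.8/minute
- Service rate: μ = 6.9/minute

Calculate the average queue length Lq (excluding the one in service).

ρ = λ/μ = 2.8/6.9 = 0.4058
For M/M/1: Lq = λ²/(μ(μ-λ))
Lq = 7.84/(6.9 × 4.10)
Lq = 0.2771 jobs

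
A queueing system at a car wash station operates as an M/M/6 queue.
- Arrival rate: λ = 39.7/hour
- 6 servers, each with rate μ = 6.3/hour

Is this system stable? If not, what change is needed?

Stability requires ρ = λ/(cμ) < 1
ρ = 39.7/(6 × 6.3) = 39.7/37.80 = 1.0503
Since 1.0503 ≥ 1, the system is UNSTABLE.
Need c > λ/μ = 39.7/6.3 = 6.30.
Minimum servers needed: c = 7.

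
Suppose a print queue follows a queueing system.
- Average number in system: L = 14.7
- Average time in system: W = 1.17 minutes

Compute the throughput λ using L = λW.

Little's Law: L = λW, so λ = L/W
λ = 14.7/1.17 = 12.5641 jobs/minute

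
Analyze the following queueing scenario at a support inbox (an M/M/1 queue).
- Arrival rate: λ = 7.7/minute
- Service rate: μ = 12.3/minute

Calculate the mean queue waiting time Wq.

First, compute utilization: ρ = λ/μ = 7.7/12.3 = 0.6260
For M/M/1: Wq = λ/(μ(μ-λ))
Wq = 7.7/(12.3 × (12.3-7.7))
Wq = 7.7/(12.3 × 4.60)
Wq = 0.1361 minutes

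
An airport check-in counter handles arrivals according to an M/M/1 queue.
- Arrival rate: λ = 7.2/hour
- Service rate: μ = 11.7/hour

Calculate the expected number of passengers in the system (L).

ρ = λ/μ = 7.2/11.7 = 0.6154
For M/M/1: L = λ/(μ-λ)
L = 7.2/(11.7-7.2) = 7.2/4.50
L = 1.6000 passengers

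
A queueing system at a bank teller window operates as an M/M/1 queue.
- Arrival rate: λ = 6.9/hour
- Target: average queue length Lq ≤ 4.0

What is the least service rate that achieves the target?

For M/M/1: Lq = λ²/(μ(μ-λ))
Need Lq ≤ 4.0, i.e. μ(μ-λ) ≥ λ²/4.0
μ² - 6.9μ - 47.61/4.0 ≥ 0  →  μ² - 6.9μ - 11.9025 ≥ 0
Quadratic formula (positive root): μ = [λ + √(λ² + 4×11.9025)]/2
Discriminant: 47.61 + 4×11.9025 = 95.2200, √95.2200 = 9.75807
μ ≥ (6.9 + 9.75807)/2 = 8.3290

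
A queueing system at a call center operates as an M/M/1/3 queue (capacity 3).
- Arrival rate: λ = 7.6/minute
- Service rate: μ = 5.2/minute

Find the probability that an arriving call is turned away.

ρ = λ/μ = 7.6/5.2 = 1.4615
P₀ = (1-ρ)/(1-ρ^(K+1)) = (1-1.4615)/(1-1.4615^4) = -0.4615/-3.5624 = 0.1295
P_K = P₀×ρ^K = 0.12955 × 1.4615^3 = 0.12955 × 3.1217 = 0.4044
Blocking probability = 40.44%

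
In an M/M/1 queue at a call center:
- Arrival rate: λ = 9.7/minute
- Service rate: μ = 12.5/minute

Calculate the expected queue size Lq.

ρ = λ/μ = 9.7/12.5 = 0.7760
For M/M/1: Lq = λ²/(μ(μ-λ))
Lq = 94.09/(12.5 × 2.80)
Lq = 2.6883 calls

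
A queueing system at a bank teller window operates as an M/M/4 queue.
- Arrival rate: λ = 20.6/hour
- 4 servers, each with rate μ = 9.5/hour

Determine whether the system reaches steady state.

Stability requires ρ = λ/(cμ) < 1
ρ = 20.6/(4 × 9.5) = 20.6/38.00 = 0.5421
Since 0.5421 < 1, the system is STABLE.
The servers are busy 54.21% of the time.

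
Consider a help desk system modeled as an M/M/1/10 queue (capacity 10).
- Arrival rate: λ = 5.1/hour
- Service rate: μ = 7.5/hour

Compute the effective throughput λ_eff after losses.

ρ = λ/μ = 5.1/7.5 = 0.6800
P₀ = (1-ρ)/(1-ρ^(K+1)) = (1-0.6800)/(1-0.6800^11) = 0.3200/0.9856 = 0.3247
P_K = P₀×ρ^K = 0.32467 × 0.6800^10 = 0.32467 × 0.021139 = 0.006863
λ_eff = λ(1-P_K) = 5.1 × (1 - 0.006863) = 5.1 × 0.99314 = 5.0650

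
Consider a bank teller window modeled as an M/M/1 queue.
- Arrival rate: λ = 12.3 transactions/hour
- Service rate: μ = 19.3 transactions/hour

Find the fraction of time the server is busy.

Server utilization: ρ = λ/μ
ρ = 12.3/19.3 = 0.6373
The server is busy 63.73% of the time.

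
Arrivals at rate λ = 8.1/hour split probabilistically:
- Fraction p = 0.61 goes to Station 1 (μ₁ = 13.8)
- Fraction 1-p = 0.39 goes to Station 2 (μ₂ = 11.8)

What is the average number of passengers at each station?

Effective rates: λ₁ = 8.1×0.61 = 4.941, λ₂ = 8.1×0.39 = 3.159
Station 1: ρ₁ = 4.941/13.8 = 0.35804, L₁ = ρ₁/(1-ρ₁) = 0.35804/(1-0.35804) = 0.5577
Station 2: ρ₂ = 3.159/11.8 = 0.2677, L₂ = ρ₂/(1-ρ₂) = 0.2677/(1-0.2677) = 0.3656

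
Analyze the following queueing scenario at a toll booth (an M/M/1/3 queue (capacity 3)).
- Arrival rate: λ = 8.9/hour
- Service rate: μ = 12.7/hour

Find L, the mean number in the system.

ρ = λ/μ = 8.9/12.7 = 0.700787
P₀ = (1-ρ)/(1-ρ^(K+1)) = (1-0.700787)/(1-0.700787^4) = 0.2992/0.7588 = 0.3943
P_K = P₀×ρ^K = 0.3943 × 0.700787^3 = 0.3943 × 0.3442 = 0.1357
L = ρ[1 - (K+1)ρ^K + Kρ^(K+1)] / [(1-ρ)(1-ρ^(K+1))]
L = 0.700787 × (1 - 4×0.34416 + 3×0.24118) / ((1 - 0.700787) × (1 - 0.24118)) = 1.0707 vehicles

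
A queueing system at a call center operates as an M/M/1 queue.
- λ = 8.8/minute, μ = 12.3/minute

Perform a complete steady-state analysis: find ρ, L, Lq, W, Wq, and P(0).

Step 1: ρ = λ/μ = 8.8/12.3 = 0.7154
Step 2: L = λ/(μ-λ) = 8.8/3.50 = 2.5143
Step 3: Lq = λ²/(μ(μ-λ)) = 77.44/(12.3×3.50) = 1.7988
Step 4: W = 1/(μ-λ) = 1/3.50 = 0.285714
Step 5: Wq = λ/(μ(μ-λ)) = 8.8/(12.3×3.50) = 0.2044
Step 6: P(0) = 1-ρ = 0.2846
Verify: L = λW = 8.8×0.285714 = 2.5143 ✔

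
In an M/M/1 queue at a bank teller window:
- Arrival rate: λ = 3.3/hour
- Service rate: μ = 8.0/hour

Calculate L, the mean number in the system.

ρ = λ/μ = 3.3/8.0 = 0.4125
For M/M/1: L = λ/(μ-λ)
L = 3.3/(8.0-3.3) = 3.3/4.70
L = 0.7021 transactions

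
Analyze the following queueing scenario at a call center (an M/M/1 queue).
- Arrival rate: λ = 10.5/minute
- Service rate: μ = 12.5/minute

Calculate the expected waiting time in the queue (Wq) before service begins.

First, compute utilization: ρ = λ/μ = 10.5/12.5 = 0.8400
For M/M/1: Wq = λ/(μ(μ-λ))
Wq = 10.5/(12.5 × (12.5-10.5))
Wq = 10.5/(12.5 × 2.00)
Wq = 0.4200 minutes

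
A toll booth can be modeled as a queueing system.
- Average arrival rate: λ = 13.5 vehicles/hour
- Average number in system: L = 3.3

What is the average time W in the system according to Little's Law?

Little's Law: L = λW, so W = L/λ
W = 3.3/13.5 = 0.2444 hours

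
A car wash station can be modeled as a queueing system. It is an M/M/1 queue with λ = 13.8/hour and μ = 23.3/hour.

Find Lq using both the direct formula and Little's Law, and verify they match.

Method 1 (direct): Lq = λ²/(μ(μ-λ)) = 190.44/(23.3 × 9.50) = 0.8604

Method 2 (Little's Law):
W = 1/(μ-λ) = 1/9.50 = 0.1052632
Wq = W - 1/μ = 0.1052632 - 0.04291845 = 0.062345
Lq = λWq = 13.8 × 0.062345 = 0.8604 ✔ (matches Method 1)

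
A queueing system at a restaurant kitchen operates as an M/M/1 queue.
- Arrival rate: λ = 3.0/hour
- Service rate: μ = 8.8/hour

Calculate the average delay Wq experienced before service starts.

First, compute utilization: ρ = λ/μ = 3.0/8.8 = 0.3409
For M/M/1: Wq = λ/(μ(μ-λ))
Wq = 3.0/(8.8 × (8.8-3.0))
Wq = 3.0/(8.8 × 5.80)
Wq = 0.05878 hours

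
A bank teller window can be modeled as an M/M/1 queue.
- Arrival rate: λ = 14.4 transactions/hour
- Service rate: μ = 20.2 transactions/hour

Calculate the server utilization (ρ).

Server utilization: ρ = λ/μ
ρ = 14.4/20.2 = 0.7129
The server is busy 71.29% of the time.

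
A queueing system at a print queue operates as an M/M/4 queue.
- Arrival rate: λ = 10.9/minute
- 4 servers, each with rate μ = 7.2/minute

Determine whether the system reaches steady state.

Stability requires ρ = λ/(cμ) < 1
ρ = 10.9/(4 × 7.2) = 10.9/28.80 = 0.3785
Since 0.3785 < 1, the system is STABLE.
The servers are busy 37.85% of the time.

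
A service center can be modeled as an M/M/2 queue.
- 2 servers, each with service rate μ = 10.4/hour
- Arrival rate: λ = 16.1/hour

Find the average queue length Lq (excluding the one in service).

Traffic intensity: ρ = λ/(cμ) = 16.1/(2×10.4) = 0.7740
Since ρ = 0.7740 < 1, system is stable.
Offered load a = λ/μ = cρ = 16.1/10.4 = 1.5481
P₀ = [ Σₙ₌₀^1 aⁿ/n! + a^2/(2!(1-ρ)) ]⁻¹
Σ = a^0/0! + a^1/1! = 1.0000 + 1.5481 = 2.5481
a^2/(2!(1-ρ)) = 2.39654/(2 × 0.225962) = 5.3030
P₀ = 1/(2.5481 + 5.3030) = 0.1274
Lq = P₀·a^2·ρ / (2!(1-ρ)²) = 0.127371 × 2.39654 × 0.774038 / (2 × 0.0510586) = 2.3138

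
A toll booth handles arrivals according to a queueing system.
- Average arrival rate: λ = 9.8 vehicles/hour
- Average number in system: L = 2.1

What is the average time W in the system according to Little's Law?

Little's Law: L = λW, so W = L/λ
W = 2.1/9.8 = 0.2143 hours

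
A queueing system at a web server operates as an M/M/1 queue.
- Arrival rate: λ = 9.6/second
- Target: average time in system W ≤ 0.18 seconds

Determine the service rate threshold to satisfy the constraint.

For M/M/1: W = 1/(μ-λ)
Need W ≤ 0.18, so 1/(μ-λ) ≤ 0.18
μ - λ ≥ 1/0.18 = 5.5556
μ ≥ 9.6 + 5.5556 = 15.1556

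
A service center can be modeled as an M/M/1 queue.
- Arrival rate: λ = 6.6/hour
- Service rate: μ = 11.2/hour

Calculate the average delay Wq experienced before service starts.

First, compute utilization: ρ = λ/μ = 6.6/11.2 = 0.5893
For M/M/1: Wq = λ/(μ(μ-λ))
Wq = 6.6/(11.2 × (11.2-6.6))
Wq = 6.6/(11.2 × 4.60)
Wq = 0.1281 hours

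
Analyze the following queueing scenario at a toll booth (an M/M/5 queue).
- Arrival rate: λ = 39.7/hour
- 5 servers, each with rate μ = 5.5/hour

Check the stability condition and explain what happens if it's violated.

Stability requires ρ = λ/(cμ) < 1
ρ = 39.7/(5 × 5.5) = 39.7/27.50 = 1.4436
Since 1.4436 ≥ 1, the system is UNSTABLE.
Need c > λ/μ = 39.7/5.5 = 7.22.
Minimum servers needed: c = 8.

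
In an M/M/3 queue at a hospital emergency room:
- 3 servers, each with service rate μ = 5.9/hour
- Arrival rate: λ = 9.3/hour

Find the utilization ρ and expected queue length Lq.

Traffic intensity: ρ = λ/(cμ) = 9.3/(3×5.9) = 0.5254
Since ρ = 0.5254 < 1, system is stable.
Offered load a = λ/μ = cρ = 9.3/5.9 = 1.5763
P₀ = [ Σₙ₌₀^2 aⁿ/n! + a^3/(3!(1-ρ)) ]⁻¹
Σ = a^0/0! + a^1/1! + a^2/2! = 1.0000 + 1.5763 + 1.2423 = 3.8186
a^3/(3!(1-ρ)) = 3.9165/(6 × 0.4746) = 1.3754
P₀ = 1/(3.8186 + 1.3754) = 0.1925
Lq = P₀·a^3·ρ / (3!(1-ρ)²) = 0.1925 × 3.9165 × 0.5254 / (6 × 0.2252) = 0.2932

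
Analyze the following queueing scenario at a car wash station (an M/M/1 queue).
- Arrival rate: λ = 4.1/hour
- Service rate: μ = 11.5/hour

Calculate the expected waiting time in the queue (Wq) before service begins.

First, compute utilization: ρ = λ/μ = 4.1/11.5 = 0.3565
For M/M/1: Wq = λ/(μ(μ-λ))
Wq = 4.1/(11.5 × (11.5-4.1))
Wq = 4.1/(11.5 × 7.40)
Wq = 0.04818 hours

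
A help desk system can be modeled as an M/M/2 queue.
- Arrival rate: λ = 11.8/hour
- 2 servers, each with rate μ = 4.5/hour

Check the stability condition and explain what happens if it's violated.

Stability requires ρ = λ/(cμ) < 1
ρ = 11.8/(2 × 4.5) = 11.8/9.00 = 1.3111
Since 1.3111 ≥ 1, the system is UNSTABLE.
Need c > λ/μ = 11.8/4.5 = 2.62.
Minimum servers needed: c = 3.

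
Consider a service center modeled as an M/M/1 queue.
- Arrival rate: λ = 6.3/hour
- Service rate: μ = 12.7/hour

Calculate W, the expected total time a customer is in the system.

First, compute utilization: ρ = λ/μ = 6.3/12.7 = 0.4961
For M/M/1: W = 1/(μ-λ)
W = 1/(12.7-6.3) = 1/6.40
W = 0.1562 hours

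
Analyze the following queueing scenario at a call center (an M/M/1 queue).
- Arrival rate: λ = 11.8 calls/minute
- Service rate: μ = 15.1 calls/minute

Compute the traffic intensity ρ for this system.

Server utilization: ρ = λ/μ
ρ = 11.8/15.1 = 0.7815
The server is busy 78.15% of the time.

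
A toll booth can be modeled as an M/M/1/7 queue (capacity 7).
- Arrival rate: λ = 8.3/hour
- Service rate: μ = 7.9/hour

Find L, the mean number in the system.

ρ = λ/μ = 8.3/7.9 = 1.05063
P₀ = (1-ρ)/(1-ρ^(K+1)) = (1-1.05063)/(1-1.05063^8) = -0.05063/-0.4846 = 0.1045
P_K = P₀×ρ^K = 0.10449 × 1.05063^7 = 0.10449 × 1.4130 = 0.1476
L = ρ[1 - (K+1)ρ^K + Kρ^(K+1)] / [(1-ρ)(1-ρ^(K+1))]
L = 1.05063 × (1 - 8×1.4130209 + 7×1.4845621) / ((1 - 1.05063) × (1 - 1.4845621)) = 3.7586 vehicles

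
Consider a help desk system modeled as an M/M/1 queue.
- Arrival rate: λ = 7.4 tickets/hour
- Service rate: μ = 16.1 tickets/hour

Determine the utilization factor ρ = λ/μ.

Server utilization: ρ = λ/μ
ρ = 7.4/16.1 = 0.4596
The server is busy 45.96% of the time.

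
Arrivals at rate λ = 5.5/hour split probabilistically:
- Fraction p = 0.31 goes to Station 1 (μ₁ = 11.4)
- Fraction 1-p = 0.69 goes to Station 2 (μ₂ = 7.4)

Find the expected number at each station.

Effective rates: λ₁ = 5.5×0.31 = 1.705, λ₂ = 5.5×0.69 = 3.795
Station 1: ρ₁ = 1.705/11.4 = 0.1496, L₁ = ρ₁/(1-ρ₁) = 0.1496/(1-0.1496) = 0.1759
Station 2: ρ₂ = 3.795/7.4 = 0.51284, L₂ = ρ₂/(1-ρ₂) = 0.51284/(1-0.51284) = 1.0527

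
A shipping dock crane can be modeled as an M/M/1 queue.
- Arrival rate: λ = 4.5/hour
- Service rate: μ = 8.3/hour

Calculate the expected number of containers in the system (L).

ρ = λ/μ = 4.5/8.3 = 0.5422
For M/M/1: L = λ/(μ-λ)
L = 4.5/(8.3-4.5) = 4.5/3.80
L = 1.1842 containers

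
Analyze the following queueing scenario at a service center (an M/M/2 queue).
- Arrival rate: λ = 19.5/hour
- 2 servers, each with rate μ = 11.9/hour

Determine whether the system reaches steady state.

Stability requires ρ = λ/(cμ) < 1
ρ = 19.5/(2 × 11.9) = 19.5/23.80 = 0.8193
Since 0.8193 < 1, the system is STABLE.
The servers are busy 81.93% of the time.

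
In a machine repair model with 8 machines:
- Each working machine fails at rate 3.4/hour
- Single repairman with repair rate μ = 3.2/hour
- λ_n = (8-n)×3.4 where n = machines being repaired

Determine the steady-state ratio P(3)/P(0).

P(3)/P(0) = ∏_{i=0}^{3-1} λ_i/μ_{i+1}
= (8-0)×3.4/3.2 × (8-1)×3.4/3.2 × (8-2)×3.4/3.2
= 403.0195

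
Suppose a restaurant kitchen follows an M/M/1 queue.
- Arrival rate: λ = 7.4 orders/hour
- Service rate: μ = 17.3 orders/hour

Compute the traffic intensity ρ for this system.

Server utilization: ρ = λ/μ
ρ = 7.4/17.3 = 0.4277
The server is busy 42.77% of the time.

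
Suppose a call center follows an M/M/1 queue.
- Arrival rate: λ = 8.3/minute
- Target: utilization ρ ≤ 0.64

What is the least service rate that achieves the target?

ρ = λ/μ, so μ = λ/ρ
μ ≥ 8.3/0.64 = 12.9688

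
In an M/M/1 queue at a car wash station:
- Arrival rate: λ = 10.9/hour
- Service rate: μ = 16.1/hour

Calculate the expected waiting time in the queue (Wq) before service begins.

First, compute utilization: ρ = λ/μ = 10.9/16.1 = 0.6770
For M/M/1: Wq = λ/(μ(μ-λ))
Wq = 10.9/(16.1 × (16.1-10.9))
Wq = 10.9/(16.1 × 5.20)
Wq = 0.1302 hours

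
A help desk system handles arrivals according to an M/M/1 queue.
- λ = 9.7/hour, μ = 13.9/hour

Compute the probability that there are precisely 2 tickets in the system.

ρ = λ/μ = 9.7/13.9 = 0.6978
P(n) = (1-ρ)ρⁿ
P(2) = (1-0.6978) × 0.6978^2
P(2) = 0.3022 × 0.4869
P(2) = 0.1471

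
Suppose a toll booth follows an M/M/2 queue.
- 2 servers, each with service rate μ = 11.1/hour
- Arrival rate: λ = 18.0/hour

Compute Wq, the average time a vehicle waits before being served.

Traffic intensity: ρ = λ/(cμ) = 18.0/(2×11.1) = 0.8108
Since ρ = 0.8108 < 1, system is stable.
Offered load a = λ/μ = cρ = 18.0/11.1 = 1.6216
P₀ = [ Σₙ₌₀^1 aⁿ/n! + a^2/(2!(1-ρ)) ]⁻¹
Σ = a^0/0! + a^1/1! = 1.0000 + 1.6216 = 2.6216
a^2/(2!(1-ρ)) = 2.62966/(2 × 0.189189) = 6.9498
P₀ = 1/(2.6216 + 6.9498) = 0.1045
Lq = P₀·a^2·ρ / (2!(1-ρ)²) = 0.10448 × 2.6297 × 0.81081 / (2 × 0.035793) = 3.1119
Wq = Lq/λ = 3.1119/18.0 = 0.1729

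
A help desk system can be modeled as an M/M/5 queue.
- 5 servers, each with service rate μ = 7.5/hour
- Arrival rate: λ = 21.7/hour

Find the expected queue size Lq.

Traffic intensity: ρ = λ/(cμ) = 21.7/(5×7.5) = 0.5787
Since ρ = 0.5787 < 1, system is stable.
Offered load a = λ/μ = cρ = 21.7/7.5 = 2.8933
P₀ = [ Σₙ₌₀^4 aⁿ/n! + a^5/(5!(1-ρ)) ]⁻¹
Σ = a^0/0! + a^1/1! + a^2/2! + a^3/3! + a^4/4! = 1.0000 + 2.8933 + 4.1857 + 4.0369 + 2.9200 = 15.0359
a^5/(5!(1-ρ)) = 202.7647/(120 × 0.42133) = 4.0104
P₀ = 1/(15.0359 + 4.0104) = 0.05250
Lq = P₀·a^5·ρ / (5!(1-ρ)²) = 0.05250 × 202.7647 × 0.5787 / (120 × 0.1775) = 0.2892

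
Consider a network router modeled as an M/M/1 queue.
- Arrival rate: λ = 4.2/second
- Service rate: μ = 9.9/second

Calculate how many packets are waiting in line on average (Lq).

ρ = λ/μ = 4.2/9.9 = 0.4242
For M/M/1: Lq = λ²/(μ(μ-λ))
Lq = 17.64/(9.9 × 5.70)
Lq = 0.3126 packets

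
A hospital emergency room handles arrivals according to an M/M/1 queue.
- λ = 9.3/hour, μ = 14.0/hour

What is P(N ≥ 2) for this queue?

ρ = λ/μ = 9.3/14.0 = 0.6643
P(N ≥ n) = ρⁿ
P(N ≥ 2) = 0.6643^2
P(N ≥ 2) = 0.4413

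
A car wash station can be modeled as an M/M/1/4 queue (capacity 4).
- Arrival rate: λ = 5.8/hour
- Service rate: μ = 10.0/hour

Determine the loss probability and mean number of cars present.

ρ = λ/μ = 5.8/10.0 = 0.5800
P₀ = (1-ρ)/(1-ρ^(K+1)) = (1-0.5800)/(1-0.5800^5) = 0.4200/0.9344 = 0.4495
P_K = P₀×ρ^K = 0.44950 × 0.5800^4 = 0.44950 × 0.11316 = 0.05087
Blocking probability P_4 = 0.05087 (5.09%)
L = ρ[1 - (K+1)ρ^K + Kρ^(K+1)] / [(1-ρ)(1-ρ^(K+1))]
L = 0.5800 × (1 - 5×0.113165 + 4×0.0656357) / ((1 - 0.5800) × (1 - 0.0656357)) = 1.0297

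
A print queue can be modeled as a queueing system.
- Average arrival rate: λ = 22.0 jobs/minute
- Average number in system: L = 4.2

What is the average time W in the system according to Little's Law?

Little's Law: L = λW, so W = L/λ
W = 4.2/22.0 = 0.1909 minutes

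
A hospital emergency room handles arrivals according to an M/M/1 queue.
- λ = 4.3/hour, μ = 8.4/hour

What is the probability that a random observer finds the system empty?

ρ = λ/μ = 4.3/8.4 = 0.5119
P(0) = 1 - ρ = 1 - 0.5119 = 0.4881
The server is idle 48.81% of the time.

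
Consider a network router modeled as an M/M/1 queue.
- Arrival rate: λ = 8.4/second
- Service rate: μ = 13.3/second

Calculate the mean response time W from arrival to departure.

First, compute utilization: ρ = λ/μ = 8.4/13.3 = 0.6316
For M/M/1: W = 1/(μ-λ)
W = 1/(13.3-8.4) = 1/4.90
W = 0.2041 seconds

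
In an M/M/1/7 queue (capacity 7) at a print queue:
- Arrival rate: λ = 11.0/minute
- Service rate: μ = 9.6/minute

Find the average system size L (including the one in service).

ρ = λ/μ = 11.0/9.6 = 1.14583
P₀ = (1-ρ)/(1-ρ^(K+1)) = (1-1.14583)/(1-1.14583^8) = -0.14583/-1.9714 = 0.07397
P_K = P₀×ρ^K = 0.07397 × 1.14583^7 = 0.07397 × 2.5932 = 0.1918
L = ρ[1 - (K+1)ρ^K + Kρ^(K+1)] / [(1-ρ)(1-ρ^(K+1))]
L = 1.14583 × (1 - 8×2.59323 + 7×2.97140) / ((1 - 1.14583) × (1 - 2.97140)) = 4.2007 jobs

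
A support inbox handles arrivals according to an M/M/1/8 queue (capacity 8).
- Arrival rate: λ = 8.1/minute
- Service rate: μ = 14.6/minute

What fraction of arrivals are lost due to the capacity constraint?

ρ = λ/μ = 8.1/14.6 = 0.5548
P₀ = (1-ρ)/(1-ρ^(K+1)) = (1-0.5548)/(1-0.5548^9) = 0.4452/0.9950 = 0.4474
P_K = P₀×ρ^K = 0.4474 × 0.5548^8 = 0.4474 × 0.008976 = 0.004016
Blocking probability = 0.40%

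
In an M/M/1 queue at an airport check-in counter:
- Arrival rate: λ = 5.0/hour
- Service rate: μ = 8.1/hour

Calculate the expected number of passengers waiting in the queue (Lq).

ρ = λ/μ = 5.0/8.1 = 0.6173
For M/M/1: Lq = λ²/(μ(μ-λ))
Lq = 25.00/(8.1 × 3.10)
Lq = 0.9956 passengers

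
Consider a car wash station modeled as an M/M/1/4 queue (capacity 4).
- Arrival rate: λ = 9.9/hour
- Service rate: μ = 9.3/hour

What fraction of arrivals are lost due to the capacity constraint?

ρ = λ/μ = 9.9/9.3 = 1.06452
P₀ = (1-ρ)/(1-ρ^(K+1)) = (1-1.06452)/(1-1.06452^5) = -0.06452/-0.3670 = 0.1758
P_K = P₀×ρ^K = 0.175803 × 1.06452^4 = 0.175803 × 1.28415 = 0.2258
Blocking probability = 22.58%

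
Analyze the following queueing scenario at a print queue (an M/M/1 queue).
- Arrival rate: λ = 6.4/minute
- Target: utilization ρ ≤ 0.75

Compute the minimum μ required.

ρ = λ/μ, so μ = λ/ρ
μ ≥ 6.4/0.75 = 8.5333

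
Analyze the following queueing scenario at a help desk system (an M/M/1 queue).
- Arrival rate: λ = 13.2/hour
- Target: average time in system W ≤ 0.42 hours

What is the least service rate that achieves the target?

For M/M/1: W = 1/(μ-λ)
Need W ≤ 0.42, so 1/(μ-λ) ≤ 0.42
μ - λ ≥ 1/0.42 = 2.3810
μ ≥ 13.2 + 2.3810 = 15.5810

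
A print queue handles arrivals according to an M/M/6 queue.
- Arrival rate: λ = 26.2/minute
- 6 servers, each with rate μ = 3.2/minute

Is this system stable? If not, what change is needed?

Stability requires ρ = λ/(cμ) < 1
ρ = 26.2/(6 × 3.2) = 26.2/19.20 = 1.3646
Since 1.3646 ≥ 1, the system is UNSTABLE.
Need c > λ/μ = 26.2/3.2 = 8.19.
Minimum servers needed: c = 9.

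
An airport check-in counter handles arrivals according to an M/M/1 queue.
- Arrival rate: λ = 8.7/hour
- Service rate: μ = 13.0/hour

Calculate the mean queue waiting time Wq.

First, compute utilization: ρ = λ/μ = 8.7/13.0 = 0.6692
For M/M/1: Wq = λ/(μ(μ-λ))
Wq = 8.7/(13.0 × (13.0-8.7))
Wq = 8.7/(13.0 × 4.30)
Wq = 0.1556 hours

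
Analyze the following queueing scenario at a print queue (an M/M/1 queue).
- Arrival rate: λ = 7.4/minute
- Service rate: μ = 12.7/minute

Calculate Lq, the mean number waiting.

ρ = λ/μ = 7.4/12.7 = 0.5827
For M/M/1: Lq = λ²/(μ(μ-λ))
Lq = 54.76/(12.7 × 5.30)
Lq = 0.8135 jobs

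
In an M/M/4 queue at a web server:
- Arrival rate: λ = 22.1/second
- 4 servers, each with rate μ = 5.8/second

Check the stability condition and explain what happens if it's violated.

Stability requires ρ = λ/(cμ) < 1
ρ = 22.1/(4 × 5.8) = 22.1/23.20 = 0.9526
Since 0.9526 < 1, the system is STABLE.
The servers are busy 95.26% of the time.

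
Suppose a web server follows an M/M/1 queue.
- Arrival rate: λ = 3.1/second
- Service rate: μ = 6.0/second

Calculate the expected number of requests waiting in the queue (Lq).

ρ = λ/μ = 3.1/6.0 = 0.5167
For M/M/1: Lq = λ²/(μ(μ-λ))
Lq = 9.61/(6.0 × 2.90)
Lq = 0.5523 requests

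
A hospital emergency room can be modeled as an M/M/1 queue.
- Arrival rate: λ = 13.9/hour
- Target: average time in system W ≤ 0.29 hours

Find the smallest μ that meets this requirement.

For M/M/1: W = 1/(μ-λ)
Need W ≤ 0.29, so 1/(μ-λ) ≤ 0.29
μ - λ ≥ 1/0.29 = 3.4483
μ ≥ 13.9 + 3.4483 = 17.3483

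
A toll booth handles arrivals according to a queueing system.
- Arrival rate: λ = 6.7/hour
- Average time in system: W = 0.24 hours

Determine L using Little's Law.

Little's Law: L = λW
L = 6.7 × 0.24 = 1.6080 vehicles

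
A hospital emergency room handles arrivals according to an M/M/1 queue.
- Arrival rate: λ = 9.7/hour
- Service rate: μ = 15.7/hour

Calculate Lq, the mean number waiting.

ρ = λ/μ = 9.7/15.7 = 0.6178
For M/M/1: Lq = λ²/(μ(μ-λ))
Lq = 94.09/(15.7 × 6.00)
Lq = 0.9988 patients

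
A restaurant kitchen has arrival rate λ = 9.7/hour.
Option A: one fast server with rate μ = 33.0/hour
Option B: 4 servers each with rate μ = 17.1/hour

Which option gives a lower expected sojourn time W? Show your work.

Option A: single server μ = 33.0 (M/M/1)
  ρ_A = 9.7/33.0 = 0.2939
  W_A = 1/(μ-λ) = 1/(33.0-9.7) = 1/23.30 = 0.04292

Option B: 4 servers μ = 17.1 (M/M/4)
  ρ_B = λ/(cμ) = 9.7/(4×17.1) = 0.1418
  Offered load a = λ/μ = cρ = 9.7/17.1 = 0.5673
  P₀ = [ Σₙ₌₀^3 aⁿ/n! + a^4/(4!(1-ρ)) ]⁻¹
  Σ = a^0/0! + a^1/1! + a^2/2! + a^3/3! = 1.0000 + 0.5673 + 0.1609 + 0.03042 = 1.7586
  a^4/(4!(1-ρ)) = 0.10354/(24 × 0.85819) = 0.005027
  P₀ = 1/(1.7586 + 0.005027) = 0.5670
  Lq = P₀·a^4·ρ / (4!(1-ρ)²) = 0.56703 × 0.10354 × 0.14181 / (24 × 0.73649) = 0.0004710
  Wq_B = Lq/λ = 0.0004710/9.7 = 0.00004856
  W_B = Wq_B + 1/μ = 0.00004856 + 0.05848 = 0.05853

Since W_A = 0.04292 < W_B = 0.05853, Option A (single fast server) has the shorter time in system.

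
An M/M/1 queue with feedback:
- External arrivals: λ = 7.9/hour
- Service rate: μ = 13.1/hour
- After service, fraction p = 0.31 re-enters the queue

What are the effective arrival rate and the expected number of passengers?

Effective arrival rate: λ_eff = λ/(1-p) = 7.9/(1-0.31) = 7.9/0.69 = 11.4493
ρ = λ_eff/μ = 11.4493/13.1 = 0.87399
L = ρ/(1-ρ) = 0.87399/(1-0.87399) = 6.9359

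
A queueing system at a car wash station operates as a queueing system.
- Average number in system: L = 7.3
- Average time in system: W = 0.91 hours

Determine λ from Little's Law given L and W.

Little's Law: L = λW, so λ = L/W
λ = 7.3/0.91 = 8.0220 cars/hour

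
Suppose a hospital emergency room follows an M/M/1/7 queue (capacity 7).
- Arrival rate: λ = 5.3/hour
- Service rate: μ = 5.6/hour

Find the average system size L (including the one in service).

ρ = λ/μ = 5.3/5.6 = 0.94643
P₀ = (1-ρ)/(1-ρ^(K+1)) = (1-0.94643)/(1-0.94643^8) = 0.05357/0.3563 = 0.1504
P_K = P₀×ρ^K = 0.1504 × 0.94643^7 = 0.1504 × 0.6802 = 0.1023
L = ρ[1 - (K+1)ρ^K + Kρ^(K+1)] / [(1-ρ)(1-ρ^(K+1))]
L = 0.94643 × (1 - 8×0.680173 + 7×0.643736) / ((1 - 0.94643) × (1 - 0.643736)) = 3.2119 patients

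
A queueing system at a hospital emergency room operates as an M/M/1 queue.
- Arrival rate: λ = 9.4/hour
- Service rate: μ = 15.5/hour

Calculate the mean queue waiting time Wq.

First, compute utilization: ρ = λ/μ = 9.4/15.5 = 0.6065
For M/M/1: Wq = λ/(μ(μ-λ))
Wq = 9.4/(15.5 × (15.5-9.4))
Wq = 9.4/(15.5 × 6.10)
Wq = 0.09942 hours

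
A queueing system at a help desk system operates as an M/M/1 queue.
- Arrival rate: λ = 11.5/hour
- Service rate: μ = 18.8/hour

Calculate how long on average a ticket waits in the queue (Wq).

First, compute utilization: ρ = λ/μ = 11.5/18.8 = 0.6117
For M/M/1: Wq = λ/(μ(μ-λ))
Wq = 11.5/(18.8 × (18.8-11.5))
Wq = 11.5/(18.8 × 7.30)
Wq = 0.08379 hours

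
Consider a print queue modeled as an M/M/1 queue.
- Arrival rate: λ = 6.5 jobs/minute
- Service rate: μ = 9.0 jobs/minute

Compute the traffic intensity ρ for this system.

Server utilization: ρ = λ/μ
ρ = 6.5/9.0 = 0.7222
The server is busy 72.22% of the time.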